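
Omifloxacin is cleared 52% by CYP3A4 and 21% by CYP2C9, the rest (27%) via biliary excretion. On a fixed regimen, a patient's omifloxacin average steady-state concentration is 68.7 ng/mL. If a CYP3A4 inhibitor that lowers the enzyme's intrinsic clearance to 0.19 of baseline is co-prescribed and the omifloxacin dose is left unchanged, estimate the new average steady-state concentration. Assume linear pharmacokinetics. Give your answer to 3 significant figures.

119 ng/mL

The CYP3A4 pathway (52% of clearance) falls to 0.19× activity: 0.52 × 0.19 = 0.0988.
CYP2C9 (21%) and the residual 27% are unaffected.
Relative clearance = 0.0988 + 0.21 + 0.27 = 0.5788.
New average steady-state concentration = baseline ÷ relative clearance = 68.7 / 0.5788 = 119 ng/mL.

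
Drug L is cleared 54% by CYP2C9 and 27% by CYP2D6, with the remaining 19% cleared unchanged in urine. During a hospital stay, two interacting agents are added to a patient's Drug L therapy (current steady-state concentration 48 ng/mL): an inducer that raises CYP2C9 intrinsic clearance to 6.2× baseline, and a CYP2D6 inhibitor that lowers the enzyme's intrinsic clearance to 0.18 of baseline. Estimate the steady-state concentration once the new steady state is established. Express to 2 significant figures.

13 ng/mL

The CYP2C9 pathway (54% of clearance) increases to 6.2× activity: 0.54 × 6.2 = 3.348.
The CYP2D6 pathway (27% of clearance) falls to 0.18× activity: 0.27 × 0.18 = 0.0486.
The remaining 19% of clearance is unaffected.
CL_new/CL_old = 3.348 + 0.0486 + 0.19 = 3.5866.
Steady-state concentration ∝ 1/CL: new value = 48 / 3.5866 = 13 ng/mL.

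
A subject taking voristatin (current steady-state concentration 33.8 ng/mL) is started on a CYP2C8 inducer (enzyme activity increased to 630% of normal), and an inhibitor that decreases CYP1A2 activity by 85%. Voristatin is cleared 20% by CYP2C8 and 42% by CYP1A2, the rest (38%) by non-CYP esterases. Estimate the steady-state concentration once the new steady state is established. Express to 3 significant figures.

The CYP2C8 pathway (20% of clearance) increases to 6.3× activity: 0.2 × 6.3 = 1.26.
The CYP1A2 pathway (42% of clearance) is reduced to 0.15× activity: 0.42 × 0.15 = 0.063.
Non-CYP routes (38%) are unchanged.
CL_new/CL_old = 1.26 + 0.063 + 0.38 = 1.703.
New steady-state concentration = 33.8 / 1.703 = 19.8 ng/mL (concentration scales inversely with clearance).

19.8 ng/mL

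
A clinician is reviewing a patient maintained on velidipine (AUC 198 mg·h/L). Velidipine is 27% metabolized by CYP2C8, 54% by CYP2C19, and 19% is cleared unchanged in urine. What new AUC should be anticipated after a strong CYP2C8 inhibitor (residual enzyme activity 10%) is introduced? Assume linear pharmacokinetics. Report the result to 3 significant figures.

The CYP2C8 pathway (27% of clearance) falls to 0.1× activity: 0.27 × 0.1 = 0.027.
CYP2C19 (54%) and the residual 19% are unaffected.
Relative clearance = 0.027 + 0.54 + 0.19 = 0.757.
With dosing unchanged, AUC scales as 1/CL: 198 / 0.757 = 262 mg·h/L.

262 mg·h/L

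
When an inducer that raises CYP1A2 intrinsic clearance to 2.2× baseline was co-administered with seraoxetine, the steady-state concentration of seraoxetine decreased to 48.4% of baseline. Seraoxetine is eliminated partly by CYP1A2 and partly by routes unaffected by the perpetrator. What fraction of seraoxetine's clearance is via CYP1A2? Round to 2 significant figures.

0.89

Call the CYP1A2 fraction fm. After the interaction, CL_new/CL_old = fm × 2.2 + (1 − fm).
Steady-state concentration ratio = 1 / (new CL fraction), so new CL fraction = 1 / 0.484 = 2.066.
fm × 2.2 + 1 − fm = 2.066  ⇒  fm × (2.2 − 1) = 1.066  ⇒  fm = 0.89.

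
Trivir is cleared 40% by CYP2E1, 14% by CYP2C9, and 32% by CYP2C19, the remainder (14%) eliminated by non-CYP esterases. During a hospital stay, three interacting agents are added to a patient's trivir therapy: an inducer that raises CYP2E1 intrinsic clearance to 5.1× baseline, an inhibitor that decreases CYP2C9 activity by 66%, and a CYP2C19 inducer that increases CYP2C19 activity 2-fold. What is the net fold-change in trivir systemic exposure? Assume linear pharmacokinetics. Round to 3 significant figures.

0.349

The CYP2E1 pathway (40% of clearance) rises to 5.1× activity: 0.4 × 5.1 = 2.04.
The CYP2C9 pathway (14% of clearance) falls to 0.34× activity: 0.14 × 0.34 = 0.0476.
The CYP2C19 pathway (32% of clearance) rises to 2× activity: 0.32 × 2 = 0.64.
Non-CYP routes (14%) are unchanged.
New clearance relative to baseline: 2.04 + 0.0476 + 0.64 + 0.14 = 2.8676.
Net systemic exposure ratio = 1 / 2.8676 = 0.349.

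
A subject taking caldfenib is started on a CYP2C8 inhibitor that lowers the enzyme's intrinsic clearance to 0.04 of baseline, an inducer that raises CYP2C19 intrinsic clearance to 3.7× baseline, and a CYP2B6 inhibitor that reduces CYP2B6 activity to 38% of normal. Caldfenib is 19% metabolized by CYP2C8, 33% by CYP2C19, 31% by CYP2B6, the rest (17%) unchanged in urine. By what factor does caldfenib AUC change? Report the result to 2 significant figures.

0.66

The CYP2C8 pathway (19% of clearance) drops to 0.04× activity: 0.19 × 0.04 = 0.0076.
The CYP2C19 pathway (33% of clearance) rises to 3.7× activity: 0.33 × 3.7 = 1.221.
The CYP2B6 pathway (31% of clearance) drops to 0.38× activity: 0.31 × 0.38 = 0.1178.
The remaining 17% of clearance is unaffected.
CL_new/CL_old = 0.0076 + 1.221 + 0.1178 + 0.17 = 1.5164.
Because AUC varies inversely with clearance, the combined effect is 1 / 1.5164 = 0.66.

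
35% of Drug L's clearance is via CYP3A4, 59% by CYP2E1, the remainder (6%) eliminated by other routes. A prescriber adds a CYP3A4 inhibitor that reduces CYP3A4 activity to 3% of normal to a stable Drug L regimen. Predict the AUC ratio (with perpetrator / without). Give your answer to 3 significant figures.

The CYP3A4 pathway (35% of clearance) falls to 0.03× activity: 0.35 × 0.03 = 0.0105.
CYP2E1 (59%) and the residual 6% are unaffected.
CL_new/CL_old = 0.0105 + 0.59 + 0.06 = 0.6605.
AUC ratio = CL_old/CL_new = 1 / 0.6605 = 1.51.

1.51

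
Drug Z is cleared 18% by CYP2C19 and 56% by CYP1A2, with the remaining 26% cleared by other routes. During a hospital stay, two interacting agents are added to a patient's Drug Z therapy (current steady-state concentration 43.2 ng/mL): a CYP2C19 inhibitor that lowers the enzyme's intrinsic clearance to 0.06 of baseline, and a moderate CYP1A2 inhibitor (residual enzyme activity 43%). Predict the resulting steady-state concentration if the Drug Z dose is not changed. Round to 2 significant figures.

The CYP2C19 pathway (18% of clearance) falls to 0.06× activity: 0.18 × 0.06 = 0.0108.
The CYP1A2 pathway (56% of clearance) drops to 0.43× activity: 0.56 × 0.43 = 0.2408.
The remaining 26% of clearance is unaffected.
Relative clearance = 0.0108 + 0.2408 + 0.26 = 0.5116.
Dividing the baseline by the relative clearance: 43.2 / 0.5116 = 84 ng/mL.

84 ng/mL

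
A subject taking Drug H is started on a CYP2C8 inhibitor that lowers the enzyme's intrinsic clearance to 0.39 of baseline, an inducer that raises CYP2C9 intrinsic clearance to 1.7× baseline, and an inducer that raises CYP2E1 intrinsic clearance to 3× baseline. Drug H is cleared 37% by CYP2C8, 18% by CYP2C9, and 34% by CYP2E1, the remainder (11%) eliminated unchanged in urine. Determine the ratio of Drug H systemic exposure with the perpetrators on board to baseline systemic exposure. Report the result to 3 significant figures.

0.633

CYP2C8: 0.37 × 0.39 = 0.1443
CYP2C9: 0.18 × 1.7 = 0.306
CYP2E1: 0.34 × 3 = 1.02
Other: 0.11 (unchanged)
CL_new/CL_old = 0.1443 + 0.306 + 1.02 + 0.11 = 1.5803.
Because systemic exposure varies inversely with clearance, the combined effect is 1 / 1.5803 = 0.633.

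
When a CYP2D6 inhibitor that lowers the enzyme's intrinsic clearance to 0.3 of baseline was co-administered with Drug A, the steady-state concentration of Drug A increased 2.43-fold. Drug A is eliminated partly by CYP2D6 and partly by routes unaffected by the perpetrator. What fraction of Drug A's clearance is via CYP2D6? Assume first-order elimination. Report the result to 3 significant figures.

0.841

CL'/CL = 1 / 2.43 = 0.4115
0.3·fm + (1 − fm) = 0.4115
fm = (0.4115 − 1) / (0.3 − 1) = 0.841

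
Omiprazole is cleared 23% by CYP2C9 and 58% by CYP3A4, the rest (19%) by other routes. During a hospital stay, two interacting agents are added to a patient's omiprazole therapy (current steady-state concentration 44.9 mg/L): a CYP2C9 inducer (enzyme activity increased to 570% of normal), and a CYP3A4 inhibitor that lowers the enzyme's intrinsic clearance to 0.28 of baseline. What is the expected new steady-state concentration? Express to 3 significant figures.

CYP2C9: 0.23 × 5.7 = 1.311
CYP3A4: 0.58 × 0.28 = 0.1624
Other: 0.19 (unchanged)
Relative clearance = 1.311 + 0.1624 + 0.19 = 1.6634.
Steady-state concentration ∝ 1/CL: new value = 44.9 / 1.6634 = 27.0 mg/L.

27.0 mg/L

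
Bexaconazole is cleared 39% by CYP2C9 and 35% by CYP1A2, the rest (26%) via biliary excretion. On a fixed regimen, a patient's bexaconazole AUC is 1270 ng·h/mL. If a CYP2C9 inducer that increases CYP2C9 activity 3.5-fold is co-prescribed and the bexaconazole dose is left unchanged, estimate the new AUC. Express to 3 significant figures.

643 ng·h/mL

The CYP2C9 pathway (39% of clearance) rises to 3.5× activity: 0.39 × 3.5 = 1.365.
CYP1A2 (35%) and the residual 26% are unaffected.
New clearance relative to baseline: 1.365 + 0.35 + 0.26 = 1.975.
With dosing unchanged, AUC scales as 1/CL: 1270 / 1.975 = 643 ng·h/mL.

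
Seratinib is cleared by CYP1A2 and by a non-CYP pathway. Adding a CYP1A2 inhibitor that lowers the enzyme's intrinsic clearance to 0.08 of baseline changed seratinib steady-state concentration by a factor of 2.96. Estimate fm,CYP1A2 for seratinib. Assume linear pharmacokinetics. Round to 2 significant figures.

Let fm be the CYP1A2 fraction. New clearance relative to baseline = fm × 0.08 + (1 − fm).
Steady-state concentration ratio = 1 / (new CL fraction), so new CL fraction = 1 / 2.96 = 0.3378.
fm × 0.08 + 1 − fm = 0.3378  ⇒  fm × (0.08 − 1) = −0.6622  ⇒  fm = 0.72.

0.72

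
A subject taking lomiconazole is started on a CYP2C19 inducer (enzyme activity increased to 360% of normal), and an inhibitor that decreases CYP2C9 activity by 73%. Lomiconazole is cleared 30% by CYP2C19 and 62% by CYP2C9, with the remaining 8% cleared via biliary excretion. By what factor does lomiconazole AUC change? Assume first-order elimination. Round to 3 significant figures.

CYP2C19: 0.3 × 3.6 = 1.08
CYP2C9: 0.62 × 0.27 = 0.1674
Other: 0.08 (unchanged)
Relative clearance = 1.08 + 0.1674 + 0.08 = 1.3274.
AUC ∝ 1/CL: fold-change = 1 / 1.3274 = 0.753.

0.753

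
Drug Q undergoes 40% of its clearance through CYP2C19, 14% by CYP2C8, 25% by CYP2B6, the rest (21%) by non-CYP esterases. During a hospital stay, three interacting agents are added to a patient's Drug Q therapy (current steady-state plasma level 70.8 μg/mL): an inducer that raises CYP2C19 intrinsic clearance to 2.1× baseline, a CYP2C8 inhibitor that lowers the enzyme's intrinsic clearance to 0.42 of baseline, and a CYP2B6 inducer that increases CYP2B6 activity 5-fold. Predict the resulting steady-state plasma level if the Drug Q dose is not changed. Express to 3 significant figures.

30.0 μg/mL

The CYP2C19 pathway (40% of clearance) increases to 2.1× activity: 0.4 × 2.1 = 0.84.
The CYP2C8 pathway (14% of clearance) falls to 0.42× activity: 0.14 × 0.42 = 0.0588.
The CYP2B6 pathway (25% of clearance) is boosted to 5× activity: 0.25 × 5 = 1.25.
Non-CYP routes (21%) are unchanged.
CL_new/CL_old = 0.84 + 0.0588 + 1.25 + 0.21 = 2.3588.
New steady-state plasma level = 70.8 / 2.3588 = 30.0 μg/mL (concentration scales inversely with clearance).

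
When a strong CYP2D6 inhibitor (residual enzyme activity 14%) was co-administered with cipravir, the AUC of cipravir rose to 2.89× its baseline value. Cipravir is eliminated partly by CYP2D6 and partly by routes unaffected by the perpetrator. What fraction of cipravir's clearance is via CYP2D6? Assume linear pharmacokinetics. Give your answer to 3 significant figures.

0.760

Let x = fm,CYP2D6. Because AUC ∝ 1/CL, relative clearance fell to 1/2.89 = 0.346.
Only the CYP2D6 route changed, so 0.346 = x·0.14 + (1 − x), giving x = 0.760.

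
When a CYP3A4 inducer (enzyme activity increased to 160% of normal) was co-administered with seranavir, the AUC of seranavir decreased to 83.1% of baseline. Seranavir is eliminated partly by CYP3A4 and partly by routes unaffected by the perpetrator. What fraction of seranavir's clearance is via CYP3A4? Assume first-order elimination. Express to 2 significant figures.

0.34

Let fm be the CYP3A4 fraction. New clearance relative to baseline = fm × 1.6 + (1 − fm).
AUC ratio = 1 / (new CL fraction), so new CL fraction = 1 / 0.831 = 1.203.
fm × 1.6 + 1 − fm = 1.203  ⇒  fm × (1.6 − 1) = 0.2034  ⇒  fm = 0.34.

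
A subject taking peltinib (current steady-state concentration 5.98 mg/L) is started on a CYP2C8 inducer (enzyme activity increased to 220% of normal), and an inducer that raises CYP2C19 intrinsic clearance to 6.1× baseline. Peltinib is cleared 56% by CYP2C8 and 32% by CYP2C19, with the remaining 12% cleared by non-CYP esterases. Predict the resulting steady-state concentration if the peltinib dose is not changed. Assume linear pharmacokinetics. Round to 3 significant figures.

The CYP2C8 pathway (56% of clearance) is boosted to 2.2× activity: 0.56 × 2.2 = 1.232.
The CYP2C19 pathway (32% of clearance) is boosted to 6.1× activity: 0.32 × 6.1 = 1.952.
The remaining 12% of clearance is unaffected.
Relative clearance = 1.232 + 1.952 + 0.12 = 3.304.
Dividing the baseline by the relative clearance: 5.98 / 3.304 = 1.81 mg/L.

1.81 mg/L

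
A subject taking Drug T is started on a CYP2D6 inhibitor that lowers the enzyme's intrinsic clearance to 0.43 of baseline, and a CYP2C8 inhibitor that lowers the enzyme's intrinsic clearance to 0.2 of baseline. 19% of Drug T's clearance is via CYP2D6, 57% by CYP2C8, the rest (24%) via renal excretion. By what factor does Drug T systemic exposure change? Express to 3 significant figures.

2.30

The CYP2D6 pathway (19% of clearance) is reduced to 0.43× activity: 0.19 × 0.43 = 0.0817.
The CYP2C8 pathway (57% of clearance) falls to 0.2× activity: 0.57 × 0.2 = 0.114.
The remaining 24% of clearance is unaffected.
CL_new/CL_old = 0.0817 + 0.114 + 0.24 = 0.4357.
Systemic exposure ∝ 1/CL: fold-change = 1 / 0.4357 = 2.30.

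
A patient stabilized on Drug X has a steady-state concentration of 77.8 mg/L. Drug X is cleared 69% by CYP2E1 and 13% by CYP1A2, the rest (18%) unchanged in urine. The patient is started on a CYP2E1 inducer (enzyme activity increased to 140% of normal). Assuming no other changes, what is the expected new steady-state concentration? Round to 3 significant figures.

61.0 mg/L

The CYP2E1 pathway (69% of clearance) rises to 1.4× activity: 0.69 × 1.4 = 0.966.
CYP1A2 (13%) and the residual 18% are unaffected.
CL_new/CL_old = 0.966 + 0.13 + 0.18 = 1.276.
New steady-state concentration = baseline ÷ relative clearance = 77.8 / 1.276 = 61.0 mg/L.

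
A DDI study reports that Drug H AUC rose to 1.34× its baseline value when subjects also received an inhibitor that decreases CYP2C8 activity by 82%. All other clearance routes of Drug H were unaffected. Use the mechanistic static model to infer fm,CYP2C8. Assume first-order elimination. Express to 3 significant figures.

Call the CYP2C8 fraction fm. After the interaction, CL_new/CL_old = fm × 0.18 + (1 − fm).
AUC ratio = 1 / (new CL fraction), so new CL fraction = 1 / 1.34 = 0.7463.
fm × 0.18 + 1 − fm = 0.7463  ⇒  fm × (0.18 − 1) = −0.2537  ⇒  fm = 0.309.

0.309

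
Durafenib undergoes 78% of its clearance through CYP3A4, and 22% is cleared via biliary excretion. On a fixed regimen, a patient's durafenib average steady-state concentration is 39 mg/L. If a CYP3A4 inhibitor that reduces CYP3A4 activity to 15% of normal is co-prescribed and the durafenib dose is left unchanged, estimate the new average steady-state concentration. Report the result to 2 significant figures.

The CYP3A4 pathway (78% of clearance) falls to 0.15× activity: 0.78 × 0.15 = 0.117.
Non-CYP routes (22%) are unchanged.
New clearance relative to baseline: 0.117 + 0.22 = 0.337.
New average steady-state concentration = baseline ÷ relative clearance = 39 / 0.337 = 1.2 × 10² mg/L.

1.2 × 10² mg/L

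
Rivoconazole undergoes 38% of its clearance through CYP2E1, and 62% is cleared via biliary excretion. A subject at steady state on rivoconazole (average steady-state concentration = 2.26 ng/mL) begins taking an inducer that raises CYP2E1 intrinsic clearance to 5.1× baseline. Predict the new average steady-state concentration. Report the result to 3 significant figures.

0.884 ng/mL

The CYP2E1 pathway (38% of clearance) rises to 5.1× activity: 0.38 × 5.1 = 1.938.
The remaining 62% of clearance is unaffected.
CL_new/CL_old = 1.938 + 0.62 = 2.558.
New average steady-state concentration = baseline ÷ relative clearance = 2.26 / 2.558 = 0.884 ng/mL.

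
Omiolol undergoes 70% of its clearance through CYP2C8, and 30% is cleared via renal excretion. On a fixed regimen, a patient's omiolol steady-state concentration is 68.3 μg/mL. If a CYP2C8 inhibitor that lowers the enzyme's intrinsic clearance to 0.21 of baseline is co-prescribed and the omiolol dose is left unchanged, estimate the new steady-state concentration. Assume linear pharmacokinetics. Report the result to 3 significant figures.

The CYP2C8 pathway (70% of clearance) drops to 0.21× activity: 0.7 × 0.21 = 0.147.
The remaining 30% of clearance is unaffected.
New clearance relative to baseline: 0.147 + 0.3 = 0.447.
With dosing unchanged, steady-state concentration scales as 1/CL: 68.3 / 0.447 = 153 μg/mL.

153 μg/mL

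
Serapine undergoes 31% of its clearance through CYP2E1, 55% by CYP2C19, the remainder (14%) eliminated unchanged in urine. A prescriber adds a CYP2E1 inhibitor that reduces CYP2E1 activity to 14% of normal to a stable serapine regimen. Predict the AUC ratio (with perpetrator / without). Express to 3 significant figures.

1.36

The CYP2E1 pathway (31% of clearance) is reduced to 0.14× activity: 0.31 × 0.14 = 0.0434.
CYP2C19 (55%) and the residual 14% are unaffected.
CL_new/CL_old = 0.0434 + 0.55 + 0.14 = 0.7334.
AUC is inversely proportional to clearance, so the fold-change is 1 / 0.7334 = 1.36.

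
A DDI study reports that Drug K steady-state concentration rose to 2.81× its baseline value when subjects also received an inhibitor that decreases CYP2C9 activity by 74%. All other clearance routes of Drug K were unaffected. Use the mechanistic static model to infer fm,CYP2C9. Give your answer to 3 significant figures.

0.870

Call the CYP2C9 fraction fm. After the interaction, CL_new/CL_old = fm × 0.26 + (1 − fm).
Steady-state concentration ratio = 1 / (new CL fraction), so new CL fraction = 1 / 2.81 = 0.3559.
fm × 0.26 + 1 − fm = 0.3559  ⇒  fm × (0.26 − 1) = −0.6441  ⇒  fm = 0.870.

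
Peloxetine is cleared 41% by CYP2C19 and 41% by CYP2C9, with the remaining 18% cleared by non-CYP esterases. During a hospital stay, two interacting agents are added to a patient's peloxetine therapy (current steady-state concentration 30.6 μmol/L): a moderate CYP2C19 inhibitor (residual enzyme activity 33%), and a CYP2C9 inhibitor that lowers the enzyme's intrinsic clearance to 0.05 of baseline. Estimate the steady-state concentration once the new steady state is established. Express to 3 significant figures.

CYP2C19: 0.41 × 0.33 = 0.1353
CYP2C9: 0.41 × 0.05 = 0.0205
Other: 0.18 (unchanged)
Relative clearance = 0.1353 + 0.0205 + 0.18 = 0.3358.
Dividing the baseline by the relative clearance: 30.6 / 0.3358 = 91.1 μmol/L.

91.1 μmol/L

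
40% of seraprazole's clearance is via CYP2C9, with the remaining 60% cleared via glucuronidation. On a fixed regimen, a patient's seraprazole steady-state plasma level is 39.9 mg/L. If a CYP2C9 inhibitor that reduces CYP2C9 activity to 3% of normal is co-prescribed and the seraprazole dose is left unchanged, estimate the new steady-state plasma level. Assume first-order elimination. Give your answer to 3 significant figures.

65.2 mg/L

The CYP2C9 pathway (40% of clearance) is reduced to 0.03× activity: 0.4 × 0.03 = 0.012.
Non-CYP routes (60%) are unchanged.
New clearance relative to baseline: 0.012 + 0.6 = 0.612.
New steady-state plasma level = baseline ÷ relative clearance = 39.9 / 0.612 = 65.2 mg/L.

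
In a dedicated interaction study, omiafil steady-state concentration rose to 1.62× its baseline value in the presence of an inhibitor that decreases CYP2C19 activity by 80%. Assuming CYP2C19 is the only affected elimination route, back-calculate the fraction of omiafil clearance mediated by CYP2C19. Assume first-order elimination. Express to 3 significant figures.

0.478

CL'/CL = 1 / 1.62 = 0.6173
0.2·fm + (1 − fm) = 0.6173
fm = (0.6173 − 1) / (0.2 − 1) = 0.478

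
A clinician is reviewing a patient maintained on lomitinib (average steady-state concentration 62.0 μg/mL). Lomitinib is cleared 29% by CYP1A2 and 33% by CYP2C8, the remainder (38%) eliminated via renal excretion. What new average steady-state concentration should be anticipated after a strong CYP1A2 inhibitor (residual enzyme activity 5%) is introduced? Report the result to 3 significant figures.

CYP1A2: 0.29 × 0.05 = 0.0145
CYP2C8: 0.33 (unchanged)
Other: 0.38 (unchanged)
Relative clearance = 0.0145 + 0.33 + 0.38 = 0.7245.
New average steady-state concentration = baseline ÷ relative clearance = 62.0 / 0.7245 = 85.6 μg/mL.

85.6 μg/mL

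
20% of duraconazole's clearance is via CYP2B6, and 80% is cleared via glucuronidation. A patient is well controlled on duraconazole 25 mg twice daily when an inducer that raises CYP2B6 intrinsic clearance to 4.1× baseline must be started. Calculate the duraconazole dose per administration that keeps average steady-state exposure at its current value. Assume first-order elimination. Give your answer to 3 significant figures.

The CYP2B6 pathway (20% of clearance) is boosted to 4.1× activity: 0.2 × 4.1 = 0.82.
Non-CYP routes (80%) are unchanged.
CL_new/CL_old = 0.82 + 0.8 = 1.62.
Exposure is unchanged when dose changes in proportion to clearance. New dose = 25 mg × 1.62 = 40.5 mg.

40.5 mg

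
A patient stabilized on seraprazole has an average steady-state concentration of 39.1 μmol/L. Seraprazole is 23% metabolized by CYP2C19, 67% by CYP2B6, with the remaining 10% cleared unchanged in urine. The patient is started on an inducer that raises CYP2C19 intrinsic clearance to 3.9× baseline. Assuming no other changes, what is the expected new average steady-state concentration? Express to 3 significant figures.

The CYP2C19 pathway (23% of clearance) increases to 3.9× activity: 0.23 × 3.9 = 0.897.
CYP2B6 (67%) and the residual 10% are unaffected.
Relative clearance = 0.897 + 0.67 + 0.1 = 1.667.
New average steady-state concentration = baseline ÷ relative clearance = 39.1 / 1.667 = 23.5 μmol/L.

23.5 μmol/L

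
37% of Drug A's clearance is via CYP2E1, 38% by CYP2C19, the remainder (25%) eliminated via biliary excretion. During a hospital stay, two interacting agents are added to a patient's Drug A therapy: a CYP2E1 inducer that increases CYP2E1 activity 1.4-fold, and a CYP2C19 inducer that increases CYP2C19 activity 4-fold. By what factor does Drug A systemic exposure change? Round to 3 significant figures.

0.437

The CYP2E1 pathway (37% of clearance) is boosted to 1.4× activity: 0.37 × 1.4 = 0.518.
The CYP2C19 pathway (38% of clearance) increases to 4× activity: 0.38 × 4 = 1.52.
Non-CYP routes (25%) are unchanged.
New clearance relative to baseline: 0.518 + 1.52 + 0.25 = 2.288.
Net systemic exposure ratio = 1 / 2.288 = 0.437.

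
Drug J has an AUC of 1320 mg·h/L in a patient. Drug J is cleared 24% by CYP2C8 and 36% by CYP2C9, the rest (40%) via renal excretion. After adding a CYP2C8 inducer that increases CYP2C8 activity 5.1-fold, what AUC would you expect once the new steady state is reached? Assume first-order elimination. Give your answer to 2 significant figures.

The CYP2C8 pathway (24% of clearance) increases to 5.1× activity: 0.24 × 5.1 = 1.224.
CYP2C9 (36%) and the residual 40% are unaffected.
CL_new/CL_old = 1.224 + 0.36 + 0.4 = 1.984.
With dosing unchanged, AUC scales as 1/CL: 1320 / 1.984 = 6.7 × 10² mg·h/L.

6.7 × 10² mg·h/L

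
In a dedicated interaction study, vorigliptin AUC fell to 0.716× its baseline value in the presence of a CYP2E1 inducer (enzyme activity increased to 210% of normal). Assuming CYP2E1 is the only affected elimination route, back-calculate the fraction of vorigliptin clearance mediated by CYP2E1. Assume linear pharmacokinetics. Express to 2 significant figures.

0.36

Call the CYP2E1 fraction fm. After the interaction, CL_new/CL_old = fm × 2.1 + (1 − fm).
AUC ratio = 1 / (new CL fraction), so new CL fraction = 1 / 0.716 = 1.397.
fm × 2.1 + 1 − fm = 1.397  ⇒  fm × (2.1 − 1) = 0.3966  ⇒  fm = 0.36.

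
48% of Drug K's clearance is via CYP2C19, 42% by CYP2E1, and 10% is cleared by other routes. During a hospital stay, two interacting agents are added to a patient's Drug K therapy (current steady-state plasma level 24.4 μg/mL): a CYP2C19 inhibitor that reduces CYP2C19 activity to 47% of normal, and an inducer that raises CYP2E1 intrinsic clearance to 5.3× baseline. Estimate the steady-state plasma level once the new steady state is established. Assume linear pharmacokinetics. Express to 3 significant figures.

The CYP2C19 pathway (48% of clearance) falls to 0.47× activity: 0.48 × 0.47 = 0.2256.
The CYP2E1 pathway (42% of clearance) increases to 5.3× activity: 0.42 × 5.3 = 2.226.
Non-CYP routes (10%) are unchanged.
New clearance relative to baseline: 0.2256 + 2.226 + 0.1 = 2.5516.
New steady-state plasma level = 24.4 / 2.5516 = 9.56 μg/mL (concentration scales inversely with clearance).

9.56 μg/mL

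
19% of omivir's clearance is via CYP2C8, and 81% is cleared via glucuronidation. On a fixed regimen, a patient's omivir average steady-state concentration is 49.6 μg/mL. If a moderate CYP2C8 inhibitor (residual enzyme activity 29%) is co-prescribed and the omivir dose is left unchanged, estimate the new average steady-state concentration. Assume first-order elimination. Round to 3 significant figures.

The CYP2C8 pathway (19% of clearance) drops to 0.29× activity: 0.19 × 0.29 = 0.0551.
Non-CYP routes (81%) are unchanged.
New clearance relative to baseline: 0.0551 + 0.81 = 0.8651.
With dosing unchanged, average steady-state concentration scales as 1/CL: 49.6 / 0.8651 = 57.3 μg/mL.

57.3 μg/mL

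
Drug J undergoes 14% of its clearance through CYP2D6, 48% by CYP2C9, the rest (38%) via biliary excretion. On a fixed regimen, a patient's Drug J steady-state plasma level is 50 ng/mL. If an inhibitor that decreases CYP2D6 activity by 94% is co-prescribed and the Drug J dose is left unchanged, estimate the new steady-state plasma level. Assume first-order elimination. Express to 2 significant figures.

58 ng/mL

The CYP2D6 pathway (14% of clearance) falls to 0.06× activity: 0.14 × 0.06 = 0.0084.
CYP2C9 (48%) and the residual 38% are unaffected.
New clearance relative to baseline: 0.0084 + 0.48 + 0.38 = 0.8684.
With dosing unchanged, steady-state plasma level scales as 1/CL: 50 / 0.8684 = 58 ng/mL.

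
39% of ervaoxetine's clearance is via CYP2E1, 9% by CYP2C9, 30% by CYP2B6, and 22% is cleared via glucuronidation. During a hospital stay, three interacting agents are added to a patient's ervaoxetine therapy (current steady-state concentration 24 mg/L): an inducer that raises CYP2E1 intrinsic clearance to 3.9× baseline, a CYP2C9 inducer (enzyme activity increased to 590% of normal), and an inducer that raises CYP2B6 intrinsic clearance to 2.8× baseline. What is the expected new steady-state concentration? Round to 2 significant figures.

7.7 mg/L

CYP2E1: 0.39 × 3.9 = 1.521
CYP2C9: 0.09 × 5.9 = 0.531
CYP2B6: 0.3 × 2.8 = 0.84
Other: 0.22 (unchanged)
Relative clearance = 1.521 + 0.531 + 0.84 + 0.22 = 3.112.
New steady-state concentration = 24 / 3.112 = 7.7 mg/L (concentration scales inversely with clearance).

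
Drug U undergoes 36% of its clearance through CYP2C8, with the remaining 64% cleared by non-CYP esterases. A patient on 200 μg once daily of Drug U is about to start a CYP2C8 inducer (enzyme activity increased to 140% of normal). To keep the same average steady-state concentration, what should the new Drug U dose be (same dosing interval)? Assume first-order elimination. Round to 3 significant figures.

The CYP2C8 pathway (36% of clearance) is boosted to 1.4× activity: 0.36 × 1.4 = 0.504.
The remaining 64% of clearance is unaffected.
Relative clearance = 0.504 + 0.64 = 1.144.
Css,avg = (dose rate)/CL, so holding Css fixed requires dose ∝ CL: 200 × 1.144 = 229 μg.

229 μg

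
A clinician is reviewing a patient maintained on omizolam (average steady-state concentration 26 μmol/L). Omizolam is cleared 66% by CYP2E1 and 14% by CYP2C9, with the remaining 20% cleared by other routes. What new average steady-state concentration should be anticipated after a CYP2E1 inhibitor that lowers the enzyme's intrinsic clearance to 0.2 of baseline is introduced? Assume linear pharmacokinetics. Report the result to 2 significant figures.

55 μmol/L

The CYP2E1 pathway (66% of clearance) drops to 0.2× activity: 0.66 × 0.2 = 0.132.
CYP2C9 (14%) and the residual 20% are unaffected.
Relative clearance = 0.132 + 0.14 + 0.2 = 0.472.
With dosing unchanged, average steady-state concentration scales as 1/CL: 26 / 0.472 = 55 μmol/L.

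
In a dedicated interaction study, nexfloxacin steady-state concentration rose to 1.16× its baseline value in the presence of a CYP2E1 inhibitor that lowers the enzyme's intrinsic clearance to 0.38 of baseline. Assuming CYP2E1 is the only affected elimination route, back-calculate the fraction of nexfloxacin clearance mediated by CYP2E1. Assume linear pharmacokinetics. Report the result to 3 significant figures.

Let x = fm,CYP2E1. Because steady-state concentration ∝ 1/CL, relative clearance fell to 1/1.16 = 0.8621.
Only the CYP2E1 route changed, so 0.8621 = x·0.38 + (1 − x), giving x = 0.222.

0.222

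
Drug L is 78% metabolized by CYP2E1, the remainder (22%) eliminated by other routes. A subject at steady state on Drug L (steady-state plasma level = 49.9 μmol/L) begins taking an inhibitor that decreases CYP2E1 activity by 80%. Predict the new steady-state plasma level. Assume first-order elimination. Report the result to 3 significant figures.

133 μmol/L

The CYP2E1 pathway (78% of clearance) drops to 0.2× activity: 0.78 × 0.2 = 0.156.
Non-CYP routes (22%) are unchanged.
New clearance relative to baseline: 0.156 + 0.22 = 0.376.
With dosing unchanged, steady-state plasma level scales as 1/CL: 49.9 / 0.376 = 133 μmol/L.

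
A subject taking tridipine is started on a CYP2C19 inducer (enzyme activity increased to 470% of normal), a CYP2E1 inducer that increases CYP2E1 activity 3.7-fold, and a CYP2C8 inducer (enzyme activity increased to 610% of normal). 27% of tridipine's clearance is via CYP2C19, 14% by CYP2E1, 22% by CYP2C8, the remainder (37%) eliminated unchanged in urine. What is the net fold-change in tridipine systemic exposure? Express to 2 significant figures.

The CYP2C19 pathway (27% of clearance) increases to 4.7× activity: 0.27 × 4.7 = 1.269.
The CYP2E1 pathway (14% of clearance) increases to 3.7× activity: 0.14 × 3.7 = 0.518.
The CYP2C8 pathway (22% of clearance) increases to 6.1× activity: 0.22 × 6.1 = 1.342.
Non-CYP routes (37%) are unchanged.
New clearance relative to baseline: 1.269 + 0.518 + 1.342 + 0.37 = 3.499.
Net systemic exposure ratio = 1 / 3.499 = 0.29.

0.29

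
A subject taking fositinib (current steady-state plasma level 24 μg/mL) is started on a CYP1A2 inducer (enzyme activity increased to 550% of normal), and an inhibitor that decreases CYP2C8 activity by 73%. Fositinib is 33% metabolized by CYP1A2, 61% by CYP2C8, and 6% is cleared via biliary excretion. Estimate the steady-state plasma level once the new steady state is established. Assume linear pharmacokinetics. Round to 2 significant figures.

The CYP1A2 pathway (33% of clearance) rises to 5.5× activity: 0.33 × 5.5 = 1.815.
The CYP2C8 pathway (61% of clearance) drops to 0.27× activity: 0.61 × 0.27 = 0.1647.
The remaining 6% of clearance is unaffected.
New clearance relative to baseline: 1.815 + 0.1647 + 0.06 = 2.0397.
Steady-state plasma level ∝ 1/CL: new value = 24 / 2.0397 = 12 μg/mL.

12 μg/mL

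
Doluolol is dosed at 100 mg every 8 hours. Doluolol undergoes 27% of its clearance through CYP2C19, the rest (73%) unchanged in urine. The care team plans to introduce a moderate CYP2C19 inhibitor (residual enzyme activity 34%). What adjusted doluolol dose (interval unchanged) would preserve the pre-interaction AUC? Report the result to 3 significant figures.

82.2 mg

The CYP2C19 pathway (27% of clearance) drops to 0.34× activity: 0.27 × 0.34 = 0.0918.
The remaining 73% of clearance is unaffected.
CL_new/CL_old = 0.0918 + 0.73 = 0.8218.
To maintain the same steady-state level, dose must scale with clearance: new dose = 100 × 0.8218 = 82.2 mg.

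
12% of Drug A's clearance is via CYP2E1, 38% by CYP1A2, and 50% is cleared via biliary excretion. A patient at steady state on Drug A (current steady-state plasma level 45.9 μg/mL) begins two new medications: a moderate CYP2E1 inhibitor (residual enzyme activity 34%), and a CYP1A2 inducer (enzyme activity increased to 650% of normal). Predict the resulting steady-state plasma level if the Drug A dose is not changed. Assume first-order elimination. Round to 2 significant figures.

15 μg/mL

The CYP2E1 pathway (12% of clearance) falls to 0.34× activity: 0.12 × 0.34 = 0.0408.
The CYP1A2 pathway (38% of clearance) increases to 6.5× activity: 0.38 × 6.5 = 2.47.
The remaining 50% of clearance is unaffected.
Relative clearance = 0.0408 + 2.47 + 0.5 = 3.0108.
Steady-state plasma level ∝ 1/CL: new value = 45.9 / 3.0108 = 15 μg/mL.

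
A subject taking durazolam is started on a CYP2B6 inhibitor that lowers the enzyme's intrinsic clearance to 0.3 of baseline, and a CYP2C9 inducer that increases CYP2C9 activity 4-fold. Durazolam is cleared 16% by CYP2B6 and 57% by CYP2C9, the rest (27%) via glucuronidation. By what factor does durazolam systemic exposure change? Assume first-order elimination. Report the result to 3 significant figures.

0.385

The CYP2B6 pathway (16% of clearance) drops to 0.3× activity: 0.16 × 0.3 = 0.048.
The CYP2C9 pathway (57% of clearance) rises to 4× activity: 0.57 × 4 = 2.28.
Non-CYP routes (27%) are unchanged.
New clearance relative to baseline: 0.048 + 2.28 + 0.27 = 2.598.
Net systemic exposure ratio = 1 / 2.598 = 0.385.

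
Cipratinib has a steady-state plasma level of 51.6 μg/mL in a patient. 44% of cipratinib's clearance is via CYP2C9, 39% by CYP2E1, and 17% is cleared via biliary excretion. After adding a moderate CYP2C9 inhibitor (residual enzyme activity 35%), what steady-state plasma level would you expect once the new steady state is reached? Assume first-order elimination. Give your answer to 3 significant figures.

72.3 μg/mL

CYP2C9: 0.44 × 0.35 = 0.154
CYP2E1: 0.39 (unchanged)
Other: 0.17 (unchanged)
New clearance relative to baseline: 0.154 + 0.39 + 0.17 = 0.714.
With dosing unchanged, steady-state plasma level scales as 1/CL: 51.6 / 0.714 = 72.3 μg/mL.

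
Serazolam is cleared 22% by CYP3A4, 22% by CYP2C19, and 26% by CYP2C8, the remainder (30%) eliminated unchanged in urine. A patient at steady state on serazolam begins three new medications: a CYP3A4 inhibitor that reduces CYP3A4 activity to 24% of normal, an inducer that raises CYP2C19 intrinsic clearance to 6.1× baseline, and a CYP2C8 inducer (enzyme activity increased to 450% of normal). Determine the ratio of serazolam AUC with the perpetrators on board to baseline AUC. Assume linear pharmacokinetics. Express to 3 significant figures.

0.349

The CYP3A4 pathway (22% of clearance) is reduced to 0.24× activity: 0.22 × 0.24 = 0.0528.
The CYP2C19 pathway (22% of clearance) is boosted to 6.1× activity: 0.22 × 6.1 = 1.342.
The CYP2C8 pathway (26% of clearance) is boosted to 4.5× activity: 0.26 × 4.5 = 1.17.
The remaining 30% of clearance is unaffected.
Relative clearance = 0.0528 + 1.342 + 1.17 + 0.3 = 2.8648.
Because AUC varies inversely with clearance, the combined effect is 1 / 2.8648 = 0.349.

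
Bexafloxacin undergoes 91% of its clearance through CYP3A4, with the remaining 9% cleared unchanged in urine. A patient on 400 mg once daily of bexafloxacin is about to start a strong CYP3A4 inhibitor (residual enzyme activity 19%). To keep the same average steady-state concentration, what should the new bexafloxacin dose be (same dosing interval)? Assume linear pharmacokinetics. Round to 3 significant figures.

105 mg

The CYP3A4 pathway (91% of clearance) falls to 0.19× activity: 0.91 × 0.19 = 0.1729.
The remaining 9% of clearance is unaffected.
New clearance relative to baseline: 0.1729 + 0.09 = 0.2629.
Css,avg = (dose rate)/CL, so holding Css fixed requires dose ∝ CL: 400 × 0.2629 = 105 mg.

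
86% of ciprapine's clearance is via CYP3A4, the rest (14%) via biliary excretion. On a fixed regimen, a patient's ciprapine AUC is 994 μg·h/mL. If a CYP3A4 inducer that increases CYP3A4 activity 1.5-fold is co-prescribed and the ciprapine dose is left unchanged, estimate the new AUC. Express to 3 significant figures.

The CYP3A4 pathway (86% of clearance) is boosted to 1.5× activity: 0.86 × 1.5 = 1.29.
Non-CYP routes (14%) are unchanged.
Relative clearance = 1.29 + 0.14 = 1.43.
AUC ∝ 1/CL, so new value = 994 / 1.43 = 695 μg·h/mL.

695 μg·h/mL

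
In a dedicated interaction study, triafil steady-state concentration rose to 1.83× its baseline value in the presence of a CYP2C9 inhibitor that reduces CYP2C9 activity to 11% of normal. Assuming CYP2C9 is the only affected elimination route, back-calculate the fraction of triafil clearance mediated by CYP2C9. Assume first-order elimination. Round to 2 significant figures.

0.51

Let fm be the CYP2C9 fraction. New clearance relative to baseline = fm × 0.11 + (1 − fm).
Steady-state concentration ratio = 1 / (new CL fraction), so new CL fraction = 1 / 1.83 = 0.5464.
fm × 0.11 + 1 − fm = 0.5464  ⇒  fm × (0.11 − 1) = −0.4536  ⇒  fm = 0.51.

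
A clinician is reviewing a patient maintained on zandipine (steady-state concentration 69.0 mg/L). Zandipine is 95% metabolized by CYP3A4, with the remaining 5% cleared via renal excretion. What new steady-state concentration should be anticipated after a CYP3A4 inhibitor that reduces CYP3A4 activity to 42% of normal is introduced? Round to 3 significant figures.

154 mg/L

The CYP3A4 pathway (95% of clearance) drops to 0.42× activity: 0.95 × 0.42 = 0.399.
Non-CYP routes (5%) are unchanged.
Relative clearance = 0.399 + 0.05 = 0.449.
New steady-state concentration = baseline ÷ relative clearance = 69.0 / 0.449 = 154 mg/L.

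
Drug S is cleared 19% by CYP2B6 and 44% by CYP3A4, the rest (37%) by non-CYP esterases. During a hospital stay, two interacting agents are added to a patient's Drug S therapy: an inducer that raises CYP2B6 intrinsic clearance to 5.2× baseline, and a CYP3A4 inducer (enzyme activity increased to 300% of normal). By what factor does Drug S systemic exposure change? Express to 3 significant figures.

CYP2B6: 0.19 × 5.2 = 0.988
CYP3A4: 0.44 × 3 = 1.32
Other: 0.37 (unchanged)
Relative clearance = 0.988 + 1.32 + 0.37 = 2.678.
Net systemic exposure ratio = 1 / 2.678 = 0.373.

0.373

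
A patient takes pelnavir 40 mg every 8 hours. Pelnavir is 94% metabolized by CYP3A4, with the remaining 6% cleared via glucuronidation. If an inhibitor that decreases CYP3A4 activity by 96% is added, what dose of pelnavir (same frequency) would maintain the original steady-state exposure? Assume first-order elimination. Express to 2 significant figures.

CYP3A4: 0.94 × 0.04 = 0.0376
Other: 0.06 (unchanged)
CL_new/CL_old = 0.0376 + 0.06 = 0.0976.
Css,avg = (dose rate)/CL, so holding Css fixed requires dose ∝ CL: 40 × 0.0976 = 3.9 mg.

3.9 mg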